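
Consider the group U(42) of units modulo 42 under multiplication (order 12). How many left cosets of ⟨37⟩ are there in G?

|⟨37⟩| = 3 and |G| = 12.
By Lagrange, [G : H] = |G|/|H| = 12/3 = 4.

4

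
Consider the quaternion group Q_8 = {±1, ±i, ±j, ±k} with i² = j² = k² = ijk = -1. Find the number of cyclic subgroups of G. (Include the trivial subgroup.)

Group the elements of G by the cyclic subgroup they generate; each cyclic subgroup of order d accounts for φ(d) elements.
Cyclic subgroups by order — order 1: 1; order 2: 1; order 4: 3.
Total: 5.

5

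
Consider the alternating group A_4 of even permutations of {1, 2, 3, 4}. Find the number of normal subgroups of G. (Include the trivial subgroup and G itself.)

3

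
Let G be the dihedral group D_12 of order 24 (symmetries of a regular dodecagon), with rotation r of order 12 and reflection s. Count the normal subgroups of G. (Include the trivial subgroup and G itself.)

9

G has 34 subgroups. Checking conjugation-invariance by order — order 1: 1/1 normal; order 2: 1/13 normal; order 3: 1/1 normal; order 4: 1/7 normal; order 6: 1/5 normal; order 8: 0/3 normal; order 12: 3/3 normal; order 24: 1/1 normal.
Total normal subgroups: 9.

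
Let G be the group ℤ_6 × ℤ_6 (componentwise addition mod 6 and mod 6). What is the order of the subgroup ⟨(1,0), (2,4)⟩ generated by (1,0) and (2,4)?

18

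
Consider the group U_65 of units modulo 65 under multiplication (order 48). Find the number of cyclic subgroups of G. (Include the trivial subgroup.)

Group the elements of G by the cyclic subgroup they generate; each cyclic subgroup of order d accounts for φ(d) elements.
Cyclic subgroups by order — order 1: 1; order 2: 3; order 3: 1; order 4: 6; order 6: 3; order 12: 6.
Total: 20.

20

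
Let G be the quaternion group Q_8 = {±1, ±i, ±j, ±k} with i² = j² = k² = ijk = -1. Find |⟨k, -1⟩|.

|⟨k⟩| = 4 and |⟨-1⟩| = 2, so |H| is a multiple of lcm(4, 2) = 4 and divides |G| = 8.
Closing under the operation: H = {1, -1, k, -k}, so |H| = 4.

4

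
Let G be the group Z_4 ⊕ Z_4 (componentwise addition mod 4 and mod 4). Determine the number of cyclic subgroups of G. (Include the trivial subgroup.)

10

Group the elements of G by the cyclic subgroup they generate; each cyclic subgroup of order d accounts for φ(d) elements.
Cyclic subgroups by order — order 1: 1; order 2: 3; order 4: 6.
Total: 10.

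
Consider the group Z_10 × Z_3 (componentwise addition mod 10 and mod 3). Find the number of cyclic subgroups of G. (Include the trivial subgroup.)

8

Group the elements of G by the cyclic subgroup they generate; each cyclic subgroup of order d accounts for φ(d) elements.
Cyclic subgroups by order — order 1: 1; order 2: 1; order 3: 1; order 5: 1; order 6: 1; order 10: 1; order 15: 1; order 30: 1.
Total: 8.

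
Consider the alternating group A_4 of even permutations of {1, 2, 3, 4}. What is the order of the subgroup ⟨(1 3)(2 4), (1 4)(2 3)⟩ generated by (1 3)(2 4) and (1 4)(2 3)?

|⟨(1 3)(2 4)⟩| = 2 and |⟨(1 4)(2 3)⟩| = 2, so |H| is a multiple of lcm(2, 2) = 2 and divides |G| = 12.
Closing under the operation: H = {e, (1 2)(3 4), (1 3)(2 4), (1 4)(2 3)}, so |H| = 4.

4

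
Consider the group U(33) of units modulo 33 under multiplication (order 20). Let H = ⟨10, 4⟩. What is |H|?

|⟨10⟩| = 2 and |⟨4⟩| = 5, so |H| is a multiple of lcm(2, 5) = 10 and divides |G| = 20.
Closing under the operation: H = {1, 4, 7, 10, 13, 16, 19, 25, 28, 31}, so |H| = 10.

10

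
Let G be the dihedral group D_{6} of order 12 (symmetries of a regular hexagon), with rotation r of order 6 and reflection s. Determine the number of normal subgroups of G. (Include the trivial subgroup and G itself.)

7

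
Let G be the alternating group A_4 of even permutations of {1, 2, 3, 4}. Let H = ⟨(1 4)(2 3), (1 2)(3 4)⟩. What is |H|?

|⟨(1 4)(2 3)⟩| = 2 and |⟨(1 2)(3 4)⟩| = 2, so |H| is a multiple of lcm(2, 2) = 2 and divides |G| = 12.
Closing under the operation: H = {e, (1 2)(3 4), (1 3)(2 4), (1 4)(2 3)}, so |H| = 4.

4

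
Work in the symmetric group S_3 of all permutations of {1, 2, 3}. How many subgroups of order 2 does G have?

|G| = 6 and 2 | 6, so subgroups of order 2 are possible by Lagrange.
The subgroups of order 2 are: {e, (1 2)}; {e, (1 3)}; {e, (2 3)}.
So G has 3 subgroups of order 2.

3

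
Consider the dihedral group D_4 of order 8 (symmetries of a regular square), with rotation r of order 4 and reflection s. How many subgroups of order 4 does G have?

3

|G| = 8 and 4 | 8, so subgroups of order 4 are possible by Lagrange.
The subgroups of order 4 are: {e, r, r^2, r^3}; {e, r^2, s, r^2s}; {e, r^2, rs, r^3s}.
So G has 3 subgroups of order 4.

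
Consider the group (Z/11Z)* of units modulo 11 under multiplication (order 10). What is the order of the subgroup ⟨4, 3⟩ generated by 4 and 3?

|⟨4⟩| = 5 and |⟨3⟩| = 5, so |H| is a multiple of lcm(5, 5) = 5 and divides |G| = 10.
Closing under the operation: H = {1, 3, 4, 5, 9}, so |H| = 5.

5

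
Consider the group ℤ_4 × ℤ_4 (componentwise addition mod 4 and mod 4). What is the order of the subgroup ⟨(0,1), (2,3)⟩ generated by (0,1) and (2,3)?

8

|⟨(0,1)⟩| = 4 and |⟨(2,3)⟩| = 4, so |H| is a multiple of lcm(4, 4) = 4 and divides |G| = 16.
Closing under the operation: H = {(0,0), (0,1), (0,2), (0,3), (2,0), (2,1), (2,2), (2,3)}, so |H| = 8.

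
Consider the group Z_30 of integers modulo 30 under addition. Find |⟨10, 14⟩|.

15

|⟨10⟩| = 3 and |⟨14⟩| = 15, so |H| is a multiple of lcm(3, 15) = 15 and divides |G| = 30.
Closing under the operation: H = {0, 2, 4, 6, 8, 10, 12, 14, 16, 18, 20, 22, 24, 26, 28}, so |H| = 15.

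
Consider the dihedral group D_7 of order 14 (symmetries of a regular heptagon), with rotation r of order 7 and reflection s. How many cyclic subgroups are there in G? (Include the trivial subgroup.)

9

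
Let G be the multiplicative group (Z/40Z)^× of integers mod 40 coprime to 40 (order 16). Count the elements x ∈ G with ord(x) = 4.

The elements of order 4 are: 3, 7, 13, 17, 23, 27, 33, 37.
That's 8.

8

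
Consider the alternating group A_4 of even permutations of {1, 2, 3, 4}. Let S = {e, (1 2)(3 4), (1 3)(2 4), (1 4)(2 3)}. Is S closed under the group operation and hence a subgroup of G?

Yes

|S| = 4 divides |G| = 12, consistent with Lagrange.
S contains the identity, every element's inverse is in S, and S is closed under ∘: it is a subgroup.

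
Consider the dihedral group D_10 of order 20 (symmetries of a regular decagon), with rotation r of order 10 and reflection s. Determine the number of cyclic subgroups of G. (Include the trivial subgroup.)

14

A cyclic subgroup of order d is generated by each of its φ(d) elements of order d, so the cyclic subgroups of order d number (#elements of order d)/φ(d).
Cyclic subgroups by order — order 1: 1; order 2: 11; order 5: 1; order 10: 1.
Total: 14.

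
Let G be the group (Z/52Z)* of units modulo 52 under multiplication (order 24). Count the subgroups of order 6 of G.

3

|G| = 24 and 6 | 24, so subgroups of order 6 are possible by Lagrange.
The subgroups of order 6 are: {1, 9, 17, 25, 29, 49}; {1, 9, 23, 29, 43, 51}; {1, 3, 9, 27, 29, 35}.
So G has 3 subgroups of order 6.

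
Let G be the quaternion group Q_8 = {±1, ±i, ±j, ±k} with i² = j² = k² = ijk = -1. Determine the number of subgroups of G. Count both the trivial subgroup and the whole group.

|G| = 8, so by Lagrange every subgroup order divides 8. Divisors: 1, 2, 4, 8.
Subgroups by order — order 1: 1; order 2: 1; order 4: 3; order 8: 1.
Total: 1 + 1 + 3 + 1 = 6.

6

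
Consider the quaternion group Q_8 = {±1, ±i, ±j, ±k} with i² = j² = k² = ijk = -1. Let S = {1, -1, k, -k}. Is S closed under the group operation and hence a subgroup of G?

Yes

|S| = 4 divides |G| = 8, consistent with Lagrange.
S contains the identity, every element's inverse is in S, and S is closed under ·: it is a subgroup.
In fact S = ⟨-k⟩.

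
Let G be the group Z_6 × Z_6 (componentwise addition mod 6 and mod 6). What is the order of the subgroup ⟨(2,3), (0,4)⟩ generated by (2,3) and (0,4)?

18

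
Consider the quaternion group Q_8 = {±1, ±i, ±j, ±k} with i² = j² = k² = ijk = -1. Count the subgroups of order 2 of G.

1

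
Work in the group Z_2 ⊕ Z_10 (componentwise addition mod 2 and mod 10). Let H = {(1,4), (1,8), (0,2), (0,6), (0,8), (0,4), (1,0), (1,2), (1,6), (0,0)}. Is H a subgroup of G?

Yes

|H| = 10 divides |G| = 20, consistent with Lagrange.
H contains the identity, every element's inverse is in H, and H is closed under +: it is a subgroup.
In fact H = ⟨(1,2)⟩.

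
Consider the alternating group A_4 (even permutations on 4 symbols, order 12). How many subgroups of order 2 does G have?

3

|G| = 12 and 2 | 12, so subgroups of order 2 are possible by Lagrange.
The subgroups of order 2 are: {e, (1 2)(3 4)}; {e, (1 3)(2 4)}; {e, (1 4)(2 3)}.
So G has 3 subgroups of order 2.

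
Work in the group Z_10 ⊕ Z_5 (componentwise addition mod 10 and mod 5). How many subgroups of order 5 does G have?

6

|G| = 50 and 5 | 50, so subgroups of order 5 are possible by Lagrange.
The subgroups of order 5 are: {(0,0), (0,1), (0,2), (0,3), (0,4)}; {(0,0), (2,0), (4,0), (6,0), (8,0)}; {(0,0), (2,1), (4,2), (6,3), (8,4)}; {(0,0), (2,2), (4,4), (6,1), (8,3)}; … (6 in all).
So G has 6 subgroups of order 5.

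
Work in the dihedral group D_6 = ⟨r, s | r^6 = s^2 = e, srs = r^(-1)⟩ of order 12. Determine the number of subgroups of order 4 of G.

3

|G| = 12 and 4 | 12, so subgroups of order 4 are possible by Lagrange.
The subgroups of order 4 are: {e, r^3, r^2s, r^5s}; {e, r^3, s, r^3s}; {e, r^3, rs, r^4s}.
So G has 3 subgroups of order 4.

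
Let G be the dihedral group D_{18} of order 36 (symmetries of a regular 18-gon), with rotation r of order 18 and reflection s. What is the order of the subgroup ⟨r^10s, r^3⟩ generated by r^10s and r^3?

12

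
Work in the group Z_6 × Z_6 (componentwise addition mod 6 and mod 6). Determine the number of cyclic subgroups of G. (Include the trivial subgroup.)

20

A cyclic subgroup of order d is generated by each of its φ(d) elements of order d, so the cyclic subgroups of order d number (#elements of order d)/φ(d).
Cyclic subgroups by order — order 1: 1; order 2: 3; order 3: 4; order 6: 12.
Total: 20.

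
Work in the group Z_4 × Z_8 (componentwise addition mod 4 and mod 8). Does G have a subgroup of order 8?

Yes

8 | 32. A subgroup of order 8 is {(0,0), (0,1), (0,2), (0,3), (0,4), (0,5), (0,6), (0,7)}.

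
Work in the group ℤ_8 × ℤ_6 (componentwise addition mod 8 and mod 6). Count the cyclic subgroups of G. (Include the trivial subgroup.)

Each element a generates a cyclic subgroup ⟨a⟩; distinct elements may generate the same one (a cyclic group of order d has φ(d) generators).
Cyclic subgroups by order — order 1: 1; order 2: 3; order 3: 1; order 4: 2; order 6: 3; order 8: 2; order 12: 2; order 24: 2.
Total: 16.

16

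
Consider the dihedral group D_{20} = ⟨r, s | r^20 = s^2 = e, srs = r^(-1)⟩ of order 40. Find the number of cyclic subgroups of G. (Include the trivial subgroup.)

26

Each element a generates a cyclic subgroup ⟨a⟩; distinct elements may generate the same one (a cyclic group of order d has φ(d) generators).
Cyclic subgroups by order — order 1: 1; order 2: 21; order 4: 1; order 5: 1; order 10: 1; order 20: 1.
Total: 26.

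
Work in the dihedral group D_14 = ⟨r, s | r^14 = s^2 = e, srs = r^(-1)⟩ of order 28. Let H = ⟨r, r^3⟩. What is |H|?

14

|⟨r⟩| = 14 and |⟨r^3⟩| = 14, so |H| is a multiple of lcm(14, 14) = 14 and divides |G| = 28.
Closing under the operation: H = {e, r, r^2, r^3, r^4, r^5, r^6, r^7, r^8, r^9, r^10, r^11, r^12, r^13}, so |H| = 14.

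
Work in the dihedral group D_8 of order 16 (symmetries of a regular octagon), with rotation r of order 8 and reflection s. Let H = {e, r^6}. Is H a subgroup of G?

r^6 ∈ H but its inverse r^2 ∉ H, so H is not a subgroup.

No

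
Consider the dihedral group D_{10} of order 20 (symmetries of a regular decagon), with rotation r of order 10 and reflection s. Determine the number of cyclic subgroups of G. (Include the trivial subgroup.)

Each element a generates a cyclic subgroup ⟨a⟩; distinct elements may generate the same one (a cyclic group of order d has φ(d) generators).
Cyclic subgroups by order — order 1: 1; order 2: 11; order 5: 1; order 10: 1.
Total: 14.

14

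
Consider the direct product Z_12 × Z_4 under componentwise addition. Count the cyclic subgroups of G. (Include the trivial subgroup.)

20

Each element a generates a cyclic subgroup ⟨a⟩; distinct elements may generate the same one (a cyclic group of order d has φ(d) generators).
Cyclic subgroups by order — order 1: 1; order 2: 3; order 3: 1; order 4: 6; order 6: 3; order 12: 6.
Total: 20.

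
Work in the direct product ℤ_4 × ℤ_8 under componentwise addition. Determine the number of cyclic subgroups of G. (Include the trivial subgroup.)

Group the elements of G by the cyclic subgroup they generate; each cyclic subgroup of order d accounts for φ(d) elements.
Cyclic subgroups by order — order 1: 1; order 2: 3; order 4: 6; order 8: 4.
Total: 14.

14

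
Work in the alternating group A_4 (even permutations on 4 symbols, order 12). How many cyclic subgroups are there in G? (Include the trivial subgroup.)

8

Each element a generates a cyclic subgroup ⟨a⟩; distinct elements may generate the same one (a cyclic group of order d has φ(d) generators).
Cyclic subgroups by order — order 1: 1; order 2: 3; order 3: 4.
Total: 8.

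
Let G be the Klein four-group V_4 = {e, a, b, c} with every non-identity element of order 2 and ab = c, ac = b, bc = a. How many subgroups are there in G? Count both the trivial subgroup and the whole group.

5

|G| = 4, so by Lagrange every subgroup order divides 4. Divisors: 1, 2, 4.
Subgroups by order — order 1: 1; order 2: 3; order 4: 1.
Total: 1 + 3 + 1 = 5.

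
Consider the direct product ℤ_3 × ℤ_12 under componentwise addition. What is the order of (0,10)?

The order of (0,10) in Z_3 × Z_12 is lcm(ord(0) in Z_3, ord(10) in Z_12).
ord(0) = 1 and ord(10) = 6, so |⟨(0,10)⟩| = lcm(1, 6) = 6.

6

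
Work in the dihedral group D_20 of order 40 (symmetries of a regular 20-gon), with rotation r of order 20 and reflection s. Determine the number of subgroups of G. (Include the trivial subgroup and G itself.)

|G| = 40, so by Lagrange every subgroup order divides 40. Divisors: 1, 2, 4, 5, 8, 10, 20, 40.
Subgroups by order — order 1: 1; order 2: 21; order 4: 11; order 5: 1; order 8: 5; order 10: 5; order 20: 3; order 40: 1.
Total: 1 + 21 + 11 + 1 + 5 + 5 + 3 + 1 = 48.

48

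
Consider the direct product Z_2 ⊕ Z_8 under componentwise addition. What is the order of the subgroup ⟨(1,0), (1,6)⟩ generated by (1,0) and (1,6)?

8

|⟨(1,0)⟩| = 2 and |⟨(1,6)⟩| = 4, so |H| is a multiple of lcm(2, 4) = 4 and divides |G| = 16.
Closing under the operation: H = {(0,0), (0,2), (0,4), (0,6), (1,0), (1,2), (1,4), (1,6)}, so |H| = 8.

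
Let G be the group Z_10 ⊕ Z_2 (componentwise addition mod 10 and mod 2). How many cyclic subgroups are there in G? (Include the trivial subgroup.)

8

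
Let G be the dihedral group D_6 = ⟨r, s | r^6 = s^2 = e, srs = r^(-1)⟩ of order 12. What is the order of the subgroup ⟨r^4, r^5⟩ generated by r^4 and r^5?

6

|⟨r^4⟩| = 3 and |⟨r^5⟩| = 6, so |H| is a multiple of lcm(3, 6) = 6 and divides |G| = 12.
Closing under the operation: H = {e, r, r^2, r^3, r^4, r^5}, so |H| = 6.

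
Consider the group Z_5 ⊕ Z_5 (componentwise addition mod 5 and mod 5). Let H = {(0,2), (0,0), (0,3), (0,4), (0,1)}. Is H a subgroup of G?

|H| = 5 divides |G| = 25, consistent with Lagrange.
H contains the identity, every element's inverse is in H, and H is closed under +: it is a subgroup.
In fact H = ⟨(0,1)⟩.

Yes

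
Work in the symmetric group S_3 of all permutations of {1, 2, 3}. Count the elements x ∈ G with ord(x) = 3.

2

The elements of order 3 are: (1 2 3), (1 3 2).
That's 2.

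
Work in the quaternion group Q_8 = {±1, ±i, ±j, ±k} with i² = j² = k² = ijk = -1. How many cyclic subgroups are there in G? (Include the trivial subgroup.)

Each element a generates a cyclic subgroup ⟨a⟩; distinct elements may generate the same one (a cyclic group of order d has φ(d) generators).
Cyclic subgroups by order — order 1: 1; order 2: 1; order 4: 3.
Total: 5.

5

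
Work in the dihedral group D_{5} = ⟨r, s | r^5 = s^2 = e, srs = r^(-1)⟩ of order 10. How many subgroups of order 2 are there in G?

5

|G| = 10 and 2 | 10, so subgroups of order 2 are possible by Lagrange.
The subgroups of order 2 are: {e, r^2s}; {e, r^3s}; {e, r^4s}; {e, rs}; … (5 in all).
So G has 5 subgroups of order 2.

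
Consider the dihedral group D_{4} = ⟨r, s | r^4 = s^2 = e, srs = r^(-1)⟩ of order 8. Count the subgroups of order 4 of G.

3

|G| = 8 and 4 | 8, so subgroups of order 4 are possible by Lagrange.
The subgroups of order 4 are: {e, r, r^2, r^3}; {e, r^2, s, r^2s}; {e, r^2, rs, r^3s}.
So G has 3 subgroups of order 4.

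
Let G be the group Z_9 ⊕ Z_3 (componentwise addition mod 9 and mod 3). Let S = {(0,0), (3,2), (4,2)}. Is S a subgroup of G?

(3,2) ∈ S but its inverse (6,1) ∉ S, so S is not a subgroup.

No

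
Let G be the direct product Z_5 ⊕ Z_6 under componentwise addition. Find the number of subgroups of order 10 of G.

|G| = 30 and 10 | 30, so subgroups of order 10 are possible by Lagrange.
The subgroups of order 10 are: {(0,0), (0,3), (1,0), (1,3), (2,0), (2,3), (3,0), (3,3), (4,0), (4,3)}.
So G has 1 subgroup of order 10.

1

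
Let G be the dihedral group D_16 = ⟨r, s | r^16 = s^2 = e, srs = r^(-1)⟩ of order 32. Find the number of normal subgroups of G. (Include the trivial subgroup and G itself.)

8

G has 36 subgroups. Checking conjugation-invariance by order — order 1: 1/1 normal; order 2: 1/17 normal; order 4: 1/9 normal; order 8: 1/5 normal; order 16: 3/3 normal; order 32: 1/1 normal.
Total normal subgroups: 8.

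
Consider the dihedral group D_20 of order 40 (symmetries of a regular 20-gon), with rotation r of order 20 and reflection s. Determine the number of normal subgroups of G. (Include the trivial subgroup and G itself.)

9

G has 48 subgroups. Checking conjugation-invariance by order — order 1: 1/1 normal; order 2: 1/21 normal; order 4: 1/11 normal; order 5: 1/1 normal; order 8: 0/5 normal; order 10: 1/5 normal; order 20: 3/3 normal; order 40: 1/1 normal.
Total normal subgroups: 9.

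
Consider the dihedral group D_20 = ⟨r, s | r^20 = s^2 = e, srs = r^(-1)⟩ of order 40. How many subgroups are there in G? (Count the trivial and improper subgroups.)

48

|G| = 40, so by Lagrange every subgroup order divides 40. Divisors: 1, 2, 4, 5, 8, 10, 20, 40.
Subgroups by order — order 1: 1; order 2: 21; order 4: 11; order 5: 1; order 8: 5; order 10: 5; order 20: 3; order 40: 1.
Total: 1 + 21 + 11 + 1 + 5 + 5 + 3 + 1 = 48.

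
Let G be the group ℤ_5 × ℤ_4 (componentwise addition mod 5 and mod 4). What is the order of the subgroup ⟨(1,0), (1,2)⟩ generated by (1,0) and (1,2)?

10

|⟨(1,0)⟩| = 5 and |⟨(1,2)⟩| = 10, so |H| is a multiple of lcm(5, 10) = 10 and divides |G| = 20.
Closing under the operation: H = {(0,0), (0,2), (1,0), (1,2), (2,0), (2,2), (3,0), (3,2), (4,0), (4,2)}, so |H| = 10.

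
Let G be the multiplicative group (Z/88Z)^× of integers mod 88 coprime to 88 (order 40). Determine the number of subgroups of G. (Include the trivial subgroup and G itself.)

32

|G| = 40, so by Lagrange every subgroup order divides 40. Divisors: 1, 2, 4, 5, 8, 10, 20, 40.
Subgroups by order — order 1: 1; order 2: 7; order 4: 7; order 5: 1; order 8: 1; order 10: 7; order 20: 7; order 40: 1.
Total: 1 + 7 + 7 + 1 + 1 + 7 + 7 + 1 = 32.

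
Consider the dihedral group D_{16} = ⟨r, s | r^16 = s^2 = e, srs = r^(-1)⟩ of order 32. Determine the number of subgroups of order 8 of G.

5

|G| = 32 and 8 | 32, so subgroups of order 8 are possible by Lagrange.
The subgroups of order 8 are: {e, r^2, r^4, r^6, r^8, r^10, r^12, r^14}; {e, r^4, r^8, r^12, r^2s, r^6s, r^10s, r^14s}; {e, r^4, r^8, r^12, r^3s, r^7s, r^11s, r^15s}; {e, r^4, r^8, r^12, s, r^4s, r^8s, r^12s}; … (5 in all).
So G has 5 subgroups of order 8.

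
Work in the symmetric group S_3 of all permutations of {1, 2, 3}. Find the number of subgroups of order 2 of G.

3

|G| = 6 and 2 | 6, so subgroups of order 2 are possible by Lagrange.
The subgroups of order 2 are: {e, (1 2)}; {e, (1 3)}; {e, (2 3)}.
So G has 3 subgroups of order 2.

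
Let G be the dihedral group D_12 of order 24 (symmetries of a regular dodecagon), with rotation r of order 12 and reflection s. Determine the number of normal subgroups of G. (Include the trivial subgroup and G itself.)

G has 34 subgroups. Checking conjugation-invariance by order — order 1: 1/1 normal; order 2: 1/13 normal; order 3: 1/1 normal; order 4: 1/7 normal; order 6: 1/5 normal; order 8: 0/3 normal; order 12: 3/3 normal; order 24: 1/1 normal.
Total normal subgroups: 9.

9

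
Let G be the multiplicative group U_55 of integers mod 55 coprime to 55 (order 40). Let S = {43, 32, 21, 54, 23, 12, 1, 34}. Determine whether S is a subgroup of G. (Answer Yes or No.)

Yes

|S| = 8 divides |G| = 40, consistent with Lagrange.
S contains the identity, every element's inverse is in S, and S is closed under ·: it is a subgroup.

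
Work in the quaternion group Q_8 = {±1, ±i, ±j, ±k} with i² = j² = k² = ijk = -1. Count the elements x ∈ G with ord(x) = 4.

6

The elements of order 4 are: i, -i, j, -j, k, -k.
That's 6.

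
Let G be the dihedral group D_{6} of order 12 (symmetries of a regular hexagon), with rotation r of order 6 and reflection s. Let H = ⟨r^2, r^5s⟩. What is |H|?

|⟨r^2⟩| = 3 and |⟨r^5s⟩| = 2, so |H| is a multiple of lcm(3, 2) = 6 and divides |G| = 12.
Closing under the operation: H = {e, r^2, r^4, rs, r^3s, r^5s}, so |H| = 6.

6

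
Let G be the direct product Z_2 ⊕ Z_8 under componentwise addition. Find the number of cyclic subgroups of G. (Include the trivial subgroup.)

A cyclic subgroup of order d is generated by each of its φ(d) elements of order d, so the cyclic subgroups of order d number (#elements of order d)/φ(d).
Cyclic subgroups by order — order 1: 1; order 2: 3; order 4: 2; order 8: 2.
Total: 8.

8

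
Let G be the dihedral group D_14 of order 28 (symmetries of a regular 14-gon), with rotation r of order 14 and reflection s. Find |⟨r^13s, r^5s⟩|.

14

|⟨r^13s⟩| = 2 and |⟨r^5s⟩| = 2, so |H| is a multiple of lcm(2, 2) = 2 and divides |G| = 28.
Closing under the operation: H = {e, r^2, r^4, r^6, r^8, r^10, r^12, rs, r^3s, r^5s, r^7s, r^9s, r^11s, r^13s}, so |H| = 14.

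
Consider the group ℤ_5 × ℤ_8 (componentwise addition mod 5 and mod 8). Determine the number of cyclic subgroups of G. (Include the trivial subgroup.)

Each element a generates a cyclic subgroup ⟨a⟩; distinct elements may generate the same one (a cyclic group of order d has φ(d) generators).
Cyclic subgroups by order — order 1: 1; order 2: 1; order 4: 1; order 5: 1; order 8: 1; order 10: 1; order 20: 1; order 40: 1.
Total: 8.

8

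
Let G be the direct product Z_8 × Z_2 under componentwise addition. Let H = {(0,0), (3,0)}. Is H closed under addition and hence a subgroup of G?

No

(3,0) ∈ H but its inverse (5,0) ∉ H, so H is not a subgroup.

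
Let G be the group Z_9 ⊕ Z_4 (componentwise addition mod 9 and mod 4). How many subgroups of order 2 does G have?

|G| = 36 and 2 | 36, so subgroups of order 2 are possible by Lagrange.
The subgroups of order 2 are: {(0,0), (0,2)}.
So G has 1 subgroup of order 2.

1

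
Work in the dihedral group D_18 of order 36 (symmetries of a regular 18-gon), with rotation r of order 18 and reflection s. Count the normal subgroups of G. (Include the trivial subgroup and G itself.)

9

G has 45 subgroups. Checking conjugation-invariance by order — order 1: 1/1 normal; order 2: 1/19 normal; order 3: 1/1 normal; order 4: 0/9 normal; order 6: 1/7 normal; order 9: 1/1 normal; order 12: 0/3 normal; order 18: 3/3 normal; order 36: 1/1 normal.
Total normal subgroups: 9.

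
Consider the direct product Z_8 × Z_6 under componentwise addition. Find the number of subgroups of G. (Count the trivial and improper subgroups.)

22

|G| = 48, so by Lagrange every subgroup order divides 48. Divisors: 1, 2, 3, 4, 6, 8, 12, 16, 24, 48.
Subgroups by order — order 1: 1; order 2: 3; order 3: 1; order 4: 3; order 6: 3; order 8: 3; order 12: 3; order 16: 1; order 24: 3; order 48: 1.
Total: 1 + 3 + 1 + 3 + 3 + 3 + 3 + 1 + 3 + 1 = 22.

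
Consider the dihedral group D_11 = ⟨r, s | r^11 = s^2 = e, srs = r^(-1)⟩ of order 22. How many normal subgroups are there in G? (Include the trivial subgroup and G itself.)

G has 14 subgroups. Checking conjugation-invariance by order — order 1: 1/1 normal; order 2: 0/11 normal; order 11: 1/1 normal; order 22: 1/1 normal.
Total normal subgroups: 3.

3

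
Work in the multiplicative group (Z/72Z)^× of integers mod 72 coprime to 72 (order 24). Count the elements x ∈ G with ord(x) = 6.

Enumerating element orders in G gives 14 elements of order 6.

14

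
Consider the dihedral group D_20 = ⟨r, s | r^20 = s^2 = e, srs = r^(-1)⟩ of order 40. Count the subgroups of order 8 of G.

5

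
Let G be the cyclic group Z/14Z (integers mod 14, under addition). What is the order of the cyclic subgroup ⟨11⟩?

In Z/14Z, the order of an element a is n/gcd(a, n).
gcd(11, 14) = 1, so |⟨11⟩| = 14/1 = 14.

14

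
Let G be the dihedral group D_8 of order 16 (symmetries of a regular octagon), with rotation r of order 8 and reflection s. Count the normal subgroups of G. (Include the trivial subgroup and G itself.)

7

G has 19 subgroups. Checking conjugation-invariance by order — order 1: 1/1 normal; order 2: 1/9 normal; order 4: 1/5 normal; order 8: 3/3 normal; order 16: 1/1 normal.
Total normal subgroups: 7.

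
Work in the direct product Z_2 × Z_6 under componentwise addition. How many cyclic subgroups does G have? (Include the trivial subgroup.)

8

Group the elements of G by the cyclic subgroup they generate; each cyclic subgroup of order d accounts for φ(d) elements.
Cyclic subgroups by order — order 1: 1; order 2: 3; order 3: 1; order 6: 3.
Total: 8.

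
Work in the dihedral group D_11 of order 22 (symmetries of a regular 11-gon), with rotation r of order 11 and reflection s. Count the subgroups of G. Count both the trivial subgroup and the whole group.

14

|G| = 22, so by Lagrange every subgroup order divides 22. Divisors: 1, 2, 11, 22.
Subgroups by order — order 1: 1; order 2: 11; order 11: 1; order 22: 1.
Total: 1 + 11 + 1 + 1 = 14.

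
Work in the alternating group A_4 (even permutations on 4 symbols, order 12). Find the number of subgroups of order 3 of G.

|G| = 12 and 3 | 12, so subgroups of order 3 are possible by Lagrange.
The subgroups of order 3 are: {e, (1 2 3), (1 3 2)}; {e, (1 2 4), (1 4 2)}; {e, (1 3 4), (1 4 3)}; {e, (2 3 4), (2 4 3)}.
So G has 4 subgroups of order 3.

4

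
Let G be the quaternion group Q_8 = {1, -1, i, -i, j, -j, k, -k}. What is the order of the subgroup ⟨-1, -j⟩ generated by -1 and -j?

|⟨-1⟩| = 2 and |⟨-j⟩| = 4, so |H| is a multiple of lcm(2, 4) = 4 and divides |G| = 8.
Closing under the operation: H = {1, -1, j, -j}, so |H| = 4.

4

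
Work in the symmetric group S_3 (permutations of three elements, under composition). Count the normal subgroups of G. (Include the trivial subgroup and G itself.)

3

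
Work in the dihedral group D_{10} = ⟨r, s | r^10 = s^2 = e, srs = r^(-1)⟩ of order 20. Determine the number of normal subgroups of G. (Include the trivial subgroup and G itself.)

G has 22 subgroups. Checking conjugation-invariance by order — order 1: 1/1 normal; order 2: 1/11 normal; order 4: 0/5 normal; order 5: 1/1 normal; order 10: 3/3 normal; order 20: 1/1 normal.
Total normal subgroups: 7.

7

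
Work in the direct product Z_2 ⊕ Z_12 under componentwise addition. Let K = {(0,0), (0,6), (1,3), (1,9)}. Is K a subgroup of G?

Yes

|K| = 4 divides |G| = 24, consistent with Lagrange.
K contains the identity, every element's inverse is in K, and K is closed under +: it is a subgroup.
In fact K = ⟨(1,9)⟩.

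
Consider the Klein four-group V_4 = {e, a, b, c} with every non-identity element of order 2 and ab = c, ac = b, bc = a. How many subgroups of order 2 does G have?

3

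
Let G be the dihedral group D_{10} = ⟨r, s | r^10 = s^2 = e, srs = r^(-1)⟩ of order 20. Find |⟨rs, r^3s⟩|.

|⟨rs⟩| = 2 and |⟨r^3s⟩| = 2, so |H| is a multiple of lcm(2, 2) = 2 and divides |G| = 20.
Closing under the operation: H = {e, r^2, r^4, r^6, r^8, rs, r^3s, r^5s, r^7s, r^9s}, so |H| = 10.

10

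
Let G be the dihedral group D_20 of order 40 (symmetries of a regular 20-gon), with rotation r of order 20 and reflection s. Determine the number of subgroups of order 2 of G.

21

|G| = 40 and 2 | 40, so subgroups of order 2 are possible by Lagrange.
The subgroups of order 2 are: {e, r^10}; {e, r^10s}; {e, r^11s}; {e, r^12s}; … (21 in all).
So G has 21 subgroups of order 2.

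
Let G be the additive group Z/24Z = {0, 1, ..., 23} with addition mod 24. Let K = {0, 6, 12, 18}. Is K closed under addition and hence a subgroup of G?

Yes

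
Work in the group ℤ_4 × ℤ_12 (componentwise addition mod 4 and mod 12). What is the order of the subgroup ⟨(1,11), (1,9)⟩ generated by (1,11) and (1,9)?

|⟨(1,11)⟩| = 12 and |⟨(1,9)⟩| = 4, so |H| is a multiple of lcm(12, 4) = 12 and divides |G| = 48.
Closing under the operation: H = {(0,0), (0,2), (0,4), (0,6), (0,8), (0,10), (1,1), (1,3), (1,5), (1,7), (1,9), (1,11), (2,0), (2,2), (2,4), (2,6), (2,8), (2,10), (3,1), (3,3), (3,5), (3,7), (3,9), (3,11)}, so |H| = 24.

24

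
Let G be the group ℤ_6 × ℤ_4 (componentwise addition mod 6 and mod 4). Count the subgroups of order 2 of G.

3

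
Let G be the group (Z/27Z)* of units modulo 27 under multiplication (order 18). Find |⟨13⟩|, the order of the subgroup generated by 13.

Compute successive powers of 13 mod 27: 13, 7, 10, 22, 16, 19, 4, 25, …; 13^9 ≡ 1 (mod 27).
So |⟨13⟩| = 9.

9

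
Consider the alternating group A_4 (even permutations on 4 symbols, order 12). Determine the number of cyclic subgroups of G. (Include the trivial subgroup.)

Each element a generates a cyclic subgroup ⟨a⟩; distinct elements may generate the same one (a cyclic group of order d has φ(d) generators).
Cyclic subgroups by order — order 1: 1; order 2: 3; order 3: 4.
Total: 8.

8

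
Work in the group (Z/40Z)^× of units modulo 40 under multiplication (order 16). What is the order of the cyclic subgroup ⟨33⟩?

4

Compute successive powers of 33 mod 40: 33, 9, 17, 1; 33^4 ≡ 1 (mod 40).
So |⟨33⟩| = 4.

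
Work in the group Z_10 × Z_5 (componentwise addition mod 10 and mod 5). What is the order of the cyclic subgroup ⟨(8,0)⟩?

5

The order of (8,0) in Z_10 × Z_5 is lcm(ord(8) in Z_10, ord(0) in Z_5).
ord(8) = 5 and ord(0) = 1, so |⟨(8,0)⟩| = lcm(5, 1) = 5.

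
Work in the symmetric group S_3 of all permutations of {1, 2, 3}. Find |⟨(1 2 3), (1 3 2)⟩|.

|⟨(1 2 3)⟩| = 3 and |⟨(1 3 2)⟩| = 3, so |H| is a multiple of lcm(3, 3) = 3 and divides |G| = 6.
Closing under the operation: H = {e, (1 2 3), (1 3 2)}, so |H| = 3.

3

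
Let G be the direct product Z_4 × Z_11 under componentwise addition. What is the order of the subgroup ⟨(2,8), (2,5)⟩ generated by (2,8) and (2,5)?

|⟨(2,8)⟩| = 22 and |⟨(2,5)⟩| = 22, so |H| is a multiple of lcm(22, 22) = 22 and divides |G| = 44.
Closing under the operation: H = {(0,0), (0,1), (0,2), (0,3), (0,4), (0,5), (0,6), (0,7), (0,8), (0,9), (0,10), (2,0), (2,1), (2,2), (2,3), (2,4), (2,5), (2,6), (2,7), (2,8), (2,9), (2,10)}, so |H| = 22.

22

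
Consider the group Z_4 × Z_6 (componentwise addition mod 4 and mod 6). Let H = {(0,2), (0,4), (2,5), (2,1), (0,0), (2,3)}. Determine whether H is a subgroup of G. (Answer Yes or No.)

|H| = 6 divides |G| = 24, consistent with Lagrange.
H contains the identity, every element's inverse is in H, and H is closed under +: it is a subgroup.
In fact H = ⟨(2,1)⟩.

Yes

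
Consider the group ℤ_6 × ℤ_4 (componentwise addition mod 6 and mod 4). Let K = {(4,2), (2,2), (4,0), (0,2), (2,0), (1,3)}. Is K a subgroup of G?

No

The identity (0,0) ∉ K, so K is not a subgroup.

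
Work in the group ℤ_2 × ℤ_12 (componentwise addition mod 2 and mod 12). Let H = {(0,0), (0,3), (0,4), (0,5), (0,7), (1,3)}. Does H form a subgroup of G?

(0,4) ∈ H but its inverse (0,8) ∉ H, so H is not a subgroup.

No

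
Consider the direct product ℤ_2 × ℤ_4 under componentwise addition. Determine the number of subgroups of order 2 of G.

|G| = 8 and 2 | 8, so subgroups of order 2 are possible by Lagrange.
The subgroups of order 2 are: {(0,0), (0,2)}; {(0,0), (1,0)}; {(0,0), (1,2)}.
So G has 3 subgroups of order 2.

3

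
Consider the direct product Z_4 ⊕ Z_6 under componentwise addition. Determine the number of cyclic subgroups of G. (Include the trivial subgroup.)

12

A cyclic subgroup of order d is generated by each of its φ(d) elements of order d, so the cyclic subgroups of order d number (#elements of order d)/φ(d).
Cyclic subgroups by order — order 1: 1; order 2: 3; order 3: 1; order 4: 2; order 6: 3; order 12: 2.
Total: 12.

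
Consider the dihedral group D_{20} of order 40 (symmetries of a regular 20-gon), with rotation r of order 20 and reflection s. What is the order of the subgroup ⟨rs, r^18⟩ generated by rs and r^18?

20

|⟨rs⟩| = 2 and |⟨r^18⟩| = 10, so |H| is a multiple of lcm(2, 10) = 10 and divides |G| = 40.
Closing under the operation: H = {e, r^2, r^4, r^6, r^8, r^10, r^12, r^14, r^16, r^18, rs, r^3s, r^5s, r^7s, r^9s, r^11s, r^13s, r^15s, r^17s, r^19s}, so |H| = 20.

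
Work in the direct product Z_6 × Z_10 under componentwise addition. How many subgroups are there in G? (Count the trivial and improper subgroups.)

20

|G| = 60, so by Lagrange every subgroup order divides 60. Divisors: 1, 2, 3, 4, 5, 6, 10, 12, 15, 20, 30, 60.
Subgroups by order — order 1: 1; order 2: 3; order 3: 1; order 4: 1; order 5: 1; order 6: 3; order 10: 3; order 12: 1; order 15: 1; order 20: 1; order 30: 3; order 60: 1.
Total: 1 + 3 + 1 + 1 + 1 + 3 + 3 + 1 + 1 + 1 + 3 + 1 = 20.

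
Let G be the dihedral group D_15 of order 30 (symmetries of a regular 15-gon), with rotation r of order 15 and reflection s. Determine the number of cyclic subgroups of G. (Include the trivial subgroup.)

19

A cyclic subgroup of order d is generated by each of its φ(d) elements of order d, so the cyclic subgroups of order d number (#elements of order d)/φ(d).
Cyclic subgroups by order — order 1: 1; order 2: 15; order 3: 1; order 5: 1; order 15: 1.
Total: 19.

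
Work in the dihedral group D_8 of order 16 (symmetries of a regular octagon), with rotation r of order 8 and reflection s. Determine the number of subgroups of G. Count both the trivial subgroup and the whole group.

|G| = 16, so by Lagrange every subgroup order divides 16. Divisors: 1, 2, 4, 8, 16.
Subgroups by order — order 1: 1; order 2: 9; order 4: 5; order 8: 3; order 16: 1.
Total: 1 + 9 + 5 + 3 + 1 = 19.

19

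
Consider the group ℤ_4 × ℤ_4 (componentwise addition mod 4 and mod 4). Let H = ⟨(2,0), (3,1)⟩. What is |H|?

|⟨(2,0)⟩| = 2 and |⟨(3,1)⟩| = 4, so |H| is a multiple of lcm(2, 4) = 4 and divides |G| = 16.
Closing under the operation: H = {(0,0), (0,2), (1,1), (1,3), (2,0), (2,2), (3,1), (3,3)}, so |H| = 8.

8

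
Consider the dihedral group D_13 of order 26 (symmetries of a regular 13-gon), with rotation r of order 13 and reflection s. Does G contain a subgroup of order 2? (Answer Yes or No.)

Yes

2 | 26. A subgroup of order 2 is {e, r^10s}.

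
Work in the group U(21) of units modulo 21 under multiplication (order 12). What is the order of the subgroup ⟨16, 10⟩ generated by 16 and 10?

|⟨16⟩| = 3 and |⟨10⟩| = 6, so |H| is a multiple of lcm(3, 6) = 6 and divides |G| = 12.
Closing under the operation: H = {1, 4, 10, 13, 16, 19}, so |H| = 6.

6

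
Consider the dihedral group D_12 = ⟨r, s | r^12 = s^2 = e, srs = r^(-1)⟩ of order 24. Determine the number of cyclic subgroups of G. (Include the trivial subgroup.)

18

Group the elements of G by the cyclic subgroup they generate; each cyclic subgroup of order d accounts for φ(d) elements.
Cyclic subgroups by order — order 1: 1; order 2: 13; order 3: 1; order 4: 1; order 6: 1; order 12: 1.
Total: 18.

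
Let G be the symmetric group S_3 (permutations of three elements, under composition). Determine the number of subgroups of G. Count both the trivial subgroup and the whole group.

6

|G| = 6, so by Lagrange every subgroup order divides 6. Divisors: 1, 2, 3, 6.
Subgroups by order — order 1: 1; order 2: 3; order 3: 1; order 6: 1.
Total: 1 + 3 + 1 + 1 = 6.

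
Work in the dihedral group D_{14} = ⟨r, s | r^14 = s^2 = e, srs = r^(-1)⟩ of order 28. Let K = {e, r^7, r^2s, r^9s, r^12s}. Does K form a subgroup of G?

|K| = 5 does not divide |G| = 28, so by Lagrange K is not a subgroup.

No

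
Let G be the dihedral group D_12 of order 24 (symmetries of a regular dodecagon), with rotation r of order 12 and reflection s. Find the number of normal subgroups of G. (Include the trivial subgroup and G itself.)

G has 34 subgroups. Checking conjugation-invariance by order — order 1: 1/1 normal; order 2: 1/13 normal; order 3: 1/1 normal; order 4: 1/7 normal; order 6: 1/5 normal; order 8: 0/3 normal; order 12: 3/3 normal; order 24: 1/1 normal.
Total normal subgroups: 9.

9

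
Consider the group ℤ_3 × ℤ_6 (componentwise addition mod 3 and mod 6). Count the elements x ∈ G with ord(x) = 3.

An element (a,b) has order lcm(ord(a), ord(b)); count pairs with lcm equal to 3.
Enumerating gives 8 such elements.

8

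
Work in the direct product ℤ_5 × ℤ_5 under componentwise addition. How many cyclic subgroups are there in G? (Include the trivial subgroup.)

Each element a generates a cyclic subgroup ⟨a⟩; distinct elements may generate the same one (a cyclic group of order d has φ(d) generators).
Cyclic subgroups by order — order 1: 1; order 5: 6.
Total: 7.

7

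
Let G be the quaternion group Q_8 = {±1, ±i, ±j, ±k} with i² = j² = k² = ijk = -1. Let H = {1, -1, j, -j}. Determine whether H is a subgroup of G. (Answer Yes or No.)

Yes

|H| = 4 divides |G| = 8, consistent with Lagrange.
H contains the identity, every element's inverse is in H, and H is closed under ·: it is a subgroup.
In fact H = ⟨j⟩.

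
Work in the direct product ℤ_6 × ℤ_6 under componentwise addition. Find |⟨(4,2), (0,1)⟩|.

18

|⟨(4,2)⟩| = 3 and |⟨(0,1)⟩| = 6, so |H| is a multiple of lcm(3, 6) = 6 and divides |G| = 36.
Closing under the operation: H = {(0,0), (0,1), (0,2), (0,3), (0,4), (0,5), (2,0), (2,1), (2,2), (2,3), (2,4), (2,5), (4,0), (4,1), (4,2), (4,3), (4,4), (4,5)}, so |H| = 18.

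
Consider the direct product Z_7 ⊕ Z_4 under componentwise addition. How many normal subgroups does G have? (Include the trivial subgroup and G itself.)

G is abelian, so every subgroup is normal.
G has 6 subgroups in total, hence 6 normal subgroups.

6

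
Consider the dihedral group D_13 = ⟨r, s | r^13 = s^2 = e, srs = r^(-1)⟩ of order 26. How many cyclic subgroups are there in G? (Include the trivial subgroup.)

Group the elements of G by the cyclic subgroup they generate; each cyclic subgroup of order d accounts for φ(d) elements.
Cyclic subgroups by order — order 1: 1; order 2: 13; order 13: 1.
Total: 15.

15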